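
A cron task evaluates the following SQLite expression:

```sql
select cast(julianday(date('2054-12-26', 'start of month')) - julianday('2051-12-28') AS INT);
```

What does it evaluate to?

1069

`start of month` rewinds 2054-12-26 to 2054-12-01.
3 days remain in December 2051 after the 28th (31 − 28).
Full months from January 2052 through November 2054 contribute their day counts.
Then 1 day into December 2054.
Total: 3 + 31 + 29 + 31 + 30 + 31 + 30 + 31 + 31 + 30 + 31 + 30 + 31 + 31 + 28 + 31 + 30 + 31 + 30 + 31 + 31 + 30 + 31 + 30 + 31 + 31 + 28 + 31 + 30 + 31 + 30 + 31 + 31 + 30 + 31 + 30 + 1 = 1069.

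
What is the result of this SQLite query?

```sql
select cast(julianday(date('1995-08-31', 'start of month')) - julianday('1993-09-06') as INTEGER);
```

694

`start of month` rewinds 1995-08-31 to 1995-08-01.
24 days remain in September 1993 after the 6th (30 − 6).
Full months from October 1993 through July 1995 contribute their day counts.
Then 1 day into August 1995.
Total: 24 + 31 + 30 + 31 + 31 + 28 + 31 + 30 + 31 + 30 + 31 + 31 + 30 + 31 + 30 + 31 + 31 + 28 + 31 + 30 + 31 + 30 + 31 + 1 = 694.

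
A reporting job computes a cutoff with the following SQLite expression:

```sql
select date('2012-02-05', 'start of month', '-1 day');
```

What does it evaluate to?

2012-01-31

`start of month` rewinds 2012-02-05 to 2012-02-01.
Going back 1 day from 2012-02-01 reaches 2012-01-31 (last day of January, 31 days).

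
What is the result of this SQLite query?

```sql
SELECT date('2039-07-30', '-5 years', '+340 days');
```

2035-07-05

Adding -5 years to 2039-07-30 gives 2034-07-30.
Applying '+340 days' to 2034-07-30: counting 340 days forward gives 2035-07-05.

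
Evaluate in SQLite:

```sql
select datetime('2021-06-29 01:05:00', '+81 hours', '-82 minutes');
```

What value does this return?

+81 hours from 2021-06-29 01:05:00 is 2021-07-02 10:05:00 (crosses midnight).
82 minutes = 1h 22m; -82 minutes from 2021-07-02 10:05:00 is 2021-07-02 08:43:00.

2021-07-02 08:43:00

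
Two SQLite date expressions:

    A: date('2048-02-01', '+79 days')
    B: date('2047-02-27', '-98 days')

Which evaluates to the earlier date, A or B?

B

A = 2048-04-20.
B = 2046-11-21.
B is earlier.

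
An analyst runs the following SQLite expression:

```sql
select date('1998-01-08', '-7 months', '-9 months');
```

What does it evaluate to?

1996-09-08

Adding -7 months to 1998-01-08 gives 1997-06-08.
Adding -9 months to 1997-06-08 gives 1996-09-08.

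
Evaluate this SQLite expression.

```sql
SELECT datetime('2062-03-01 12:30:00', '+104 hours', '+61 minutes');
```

+104 hours from 2062-03-01 12:30:00 is 2062-03-05 20:30:00 (crosses midnight).
61 minutes = 1h 1m; +61 minutes from 2062-03-05 20:30:00 is 2062-03-05 21:31:00.

2062-03-05 21:31:00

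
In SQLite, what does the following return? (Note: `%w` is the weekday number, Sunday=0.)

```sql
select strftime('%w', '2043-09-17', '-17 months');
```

First apply '-17 months': 2043-09-17 → 2042-04-17.
2042-04-17 is a Thursday; with Sunday=0 that is 4.

4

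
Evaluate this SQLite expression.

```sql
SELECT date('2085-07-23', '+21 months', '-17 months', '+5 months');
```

Adding +21 months to 2085-07-23 gives 2087-04-23.
Adding -17 months to 2087-04-23 gives 2085-11-23.
Adding +5 months to 2085-11-23 gives 2086-04-23.

2086-04-23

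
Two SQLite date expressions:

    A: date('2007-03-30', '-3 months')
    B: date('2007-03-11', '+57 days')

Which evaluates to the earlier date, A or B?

A = 2006-12-30.
B = 2007-05-07.
A is earlier.

A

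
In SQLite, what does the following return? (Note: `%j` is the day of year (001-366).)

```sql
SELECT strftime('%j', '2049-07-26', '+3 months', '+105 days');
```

First apply '+3 months', '+105 days': 2049-07-26 → 2050-02-08.
Day-of-year for 2050-02-08: days since 2050-01-01 inclusive = 39, zero-padded to 039.

039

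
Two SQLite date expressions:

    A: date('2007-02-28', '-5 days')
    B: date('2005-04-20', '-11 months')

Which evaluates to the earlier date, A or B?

A = 2007-02-23.
B = 2004-05-20.
B is earlier.

B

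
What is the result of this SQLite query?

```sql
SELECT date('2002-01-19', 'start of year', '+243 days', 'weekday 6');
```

`start of year` rewinds 2002-01-19 to 2002-01-01.
Applying '+243 days' to 2002-01-01: counting 243 days forward gives 2002-09-01.
`weekday 6` advances to the next Saturday; 2002-09-01 is a Sunday, so it moves forward to 2002-09-07.

2002-09-07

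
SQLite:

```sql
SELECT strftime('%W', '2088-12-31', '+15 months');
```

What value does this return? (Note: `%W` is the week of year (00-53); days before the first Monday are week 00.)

13

First apply '+15 months': 2088-12-31 → 2090-03-31.
2090-03-31 is a Friday. SQLite's %W counts Mondays since the year started; the result is 13.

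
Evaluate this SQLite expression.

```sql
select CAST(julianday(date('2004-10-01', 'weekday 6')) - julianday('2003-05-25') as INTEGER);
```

496

`weekday 6` advances to the next Saturday; 2004-10-01 is a Friday, so it moves forward to 2004-10-02.
6 days remain in May 2003 after the 25th (31 − 25).
Full months from June 2003 through September 2004 contribute their day counts.
Then 2 days into October 2004.
Total: 6 + 30 + 31 + 31 + 30 + 31 + 30 + 31 + 31 + 29 + 31 + 30 + 31 + 30 + 31 + 31 + 30 + 2 = 496.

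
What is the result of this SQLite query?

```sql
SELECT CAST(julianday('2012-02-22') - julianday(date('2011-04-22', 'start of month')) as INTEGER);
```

`start of month` rewinds 2011-04-22 to 2011-04-01.
29 days remain in April 2011 after the 1st (30 − 1).
Full months from May 2011 through January 2012 contribute their day counts.
Then 22 days into February 2012.
Total: 29 + 31 + 30 + 31 + 31 + 30 + 31 + 30 + 31 + 31 + 22 = 327.

327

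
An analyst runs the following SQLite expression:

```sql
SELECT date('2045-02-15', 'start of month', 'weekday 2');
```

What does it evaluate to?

`start of month` rewinds 2045-02-15 to 2045-02-01.
`weekday 2` advances to the next Tuesday; 2045-02-01 is a Wednesday, so it moves forward to 2045-02-07.

2045-02-07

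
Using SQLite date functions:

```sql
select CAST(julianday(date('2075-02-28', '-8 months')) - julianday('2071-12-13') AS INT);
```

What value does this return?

Adding -8 months to 2075-02-28 gives 2074-06-28.
18 days remain in December 2071 after the 13th (31 − 13).
Full months from January 2072 through May 2074 contribute their day counts.
Then 28 days into June 2074.
Total: 18 + 31 + 29 + 31 + 30 + 31 + 30 + 31 + 31 + 30 + 31 + 30 + 31 + 31 + 28 + 31 + 30 + 31 + 30 + 31 + 31 + 30 + 31 + 30 + 31 + 31 + 28 + 31 + 30 + 31 + 28 = 928.

928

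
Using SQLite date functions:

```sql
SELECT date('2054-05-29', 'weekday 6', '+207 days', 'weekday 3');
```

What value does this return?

2054-12-23

`weekday 6` advances to the next Saturday; 2054-05-29 is a Friday, so it moves forward to 2054-05-30.
Applying '+207 days' to 2054-05-30: counting 207 days forward gives 2054-12-23.
`weekday 3` advances to the next Wednesday; 2054-12-23 is already a Wednesday, so it stays at 2054-12-23.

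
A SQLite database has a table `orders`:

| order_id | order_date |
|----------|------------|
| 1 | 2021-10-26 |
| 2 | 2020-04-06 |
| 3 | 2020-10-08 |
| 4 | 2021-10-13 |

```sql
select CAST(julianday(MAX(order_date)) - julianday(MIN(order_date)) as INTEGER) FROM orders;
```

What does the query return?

568

MIN = 2020-04-06, MAX = 2021-10-26.
24 days remain in April 2020 after the 6th (30 − 6).
Full months from May 2020 through September 2021 contribute their day counts.
Then 26 days into October 2021.
Total: 24 + 31 + 30 + 31 + 31 + 30 + 31 + 30 + 31 + 31 + 28 + 31 + 30 + 31 + 30 + 31 + 31 + 30 + 26 = 568.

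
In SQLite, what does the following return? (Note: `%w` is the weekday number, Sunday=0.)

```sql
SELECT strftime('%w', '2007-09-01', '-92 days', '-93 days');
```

First apply '-92 days', '-93 days': 2007-09-01 → 2007-02-28.
2007-02-28 is a Wednesday; with Sunday=0 that is 3.

3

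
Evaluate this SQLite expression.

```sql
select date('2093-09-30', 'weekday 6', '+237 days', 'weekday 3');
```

2094-06-02

`weekday 6` advances to the next Saturday; 2093-09-30 is a Wednesday, so it moves forward to 2093-10-03.
Applying '+237 days' to 2093-10-03: counting 237 days forward gives 2094-05-28.
`weekday 3` advances to the next Wednesday; 2094-05-28 is a Friday, so it moves forward to 2094-06-02.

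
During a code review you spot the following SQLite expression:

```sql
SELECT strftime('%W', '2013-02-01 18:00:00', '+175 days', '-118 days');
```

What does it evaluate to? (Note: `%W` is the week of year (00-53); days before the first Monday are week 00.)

First apply '+175 days', '-118 days': 2013-02-01 18:00:00 → 2013-03-30 18:00:00.
2013-03-30 is a Saturday. SQLite's %W counts Mondays since the year started; the result is 12.

12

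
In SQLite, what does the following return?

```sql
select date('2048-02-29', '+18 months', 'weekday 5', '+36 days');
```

Adding +18 months to 2048-02-29 gives 2049-08-29.
`weekday 5` advances to the next Friday; 2049-08-29 is a Sunday, so it moves forward to 2049-09-03.
September 2049 has 30 days; 27 remain after the 3rd, so 28 days reach 2049-10-01.
Advancing 8 more days within October lands on 2049-10-09.

2049-10-09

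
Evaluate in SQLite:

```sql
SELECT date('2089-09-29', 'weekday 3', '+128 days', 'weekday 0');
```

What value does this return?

2090-02-12

`weekday 3` advances to the next Wednesday; 2089-09-29 is a Thursday, so it moves forward to 2089-10-05.
Applying '+128 days' to 2089-10-05: counting 128 days forward gives 2090-02-10.
`weekday 0` advances to the next Sunday; 2090-02-10 is a Friday, so it moves forward to 2090-02-12.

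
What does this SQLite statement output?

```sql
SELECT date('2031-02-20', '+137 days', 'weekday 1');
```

Applying '+137 days' to 2031-02-20: counting 137 days forward gives 2031-07-07.
`weekday 1` advances to the next Monday; 2031-07-07 is already a Monday, so it stays at 2031-07-07.

2031-07-07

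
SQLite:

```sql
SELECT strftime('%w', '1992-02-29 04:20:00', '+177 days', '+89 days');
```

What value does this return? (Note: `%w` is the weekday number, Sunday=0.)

First apply '+177 days', '+89 days': 1992-02-29 04:20:00 → 1992-11-21 04:20:00.
1992-11-21 is a Saturday; with Sunday=0 that is 6.

6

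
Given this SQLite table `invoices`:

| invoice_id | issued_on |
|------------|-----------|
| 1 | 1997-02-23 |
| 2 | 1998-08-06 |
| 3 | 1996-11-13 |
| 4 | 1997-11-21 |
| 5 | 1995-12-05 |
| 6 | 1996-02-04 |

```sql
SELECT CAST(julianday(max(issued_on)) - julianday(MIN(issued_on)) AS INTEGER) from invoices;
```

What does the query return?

975

MIN = 1995-12-05, MAX = 1998-08-06.
26 days remain in December 1995 after the 5th (31 − 5).
Full months from January 1996 through July 1998 contribute their day counts.
Then 6 days into August 1998.
Total: 26 + 31 + 29 + 31 + 30 + 31 + 30 + 31 + 31 + 30 + 31 + 30 + 31 + 31 + 28 + 31 + 30 + 31 + 30 + 31 + 31 + 30 + 31 + 30 + 31 + 31 + 28 + 31 + 30 + 31 + 30 + 31 + 6 = 975.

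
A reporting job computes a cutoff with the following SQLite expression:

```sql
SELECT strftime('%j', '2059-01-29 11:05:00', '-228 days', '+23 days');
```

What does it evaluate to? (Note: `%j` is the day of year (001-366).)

189

First apply '-228 days', '+23 days': 2059-01-29 11:05:00 → 2058-07-08 11:05:00.
Day-of-year for 2058-07-08: days since 2058-01-01 inclusive = 189, zero-padded to 189.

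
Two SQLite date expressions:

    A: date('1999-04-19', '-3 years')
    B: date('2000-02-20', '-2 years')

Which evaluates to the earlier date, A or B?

A

A = 1996-04-19.
B = 1998-02-20.
A is earlier.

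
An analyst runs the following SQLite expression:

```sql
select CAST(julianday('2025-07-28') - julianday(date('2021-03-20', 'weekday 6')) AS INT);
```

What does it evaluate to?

`weekday 6` advances to the next Saturday; 2021-03-20 is already a Saturday, so it stays at 2021-03-20.
11 days remain in March 2021 after the 20th (31 − 20).
Full months from April 2021 through June 2025 contribute their day counts.
Then 28 days into July 2025.
Total: 11 + 30 + 31 + 30 + 31 + 31 + 30 + 31 + 30 + 31 + 31 + 28 + 31 + 30 + 31 + 30 + 31 + 31 + 30 + 31 + 30 + 31 + 31 + 28 + 31 + 30 + 31 + 30 + 31 + 31 + 30 + 31 + 30 + 31 + 31 + 29 + 31 + 30 + 31 + 30 + 31 + 31 + 30 + 31 + 30 + 31 + 31 + 28 + 31 + 30 + 31 + 30 + 28 = 1591.

1591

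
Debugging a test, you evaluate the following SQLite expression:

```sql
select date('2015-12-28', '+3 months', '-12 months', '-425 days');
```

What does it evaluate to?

Adding +3 months to 2015-12-28 gives 2016-03-28.
Adding -12 months to 2016-03-28 gives 2015-03-28.
Applying '-425 days' to 2015-03-28: counting 425 days back gives 2014-01-27.

2014-01-27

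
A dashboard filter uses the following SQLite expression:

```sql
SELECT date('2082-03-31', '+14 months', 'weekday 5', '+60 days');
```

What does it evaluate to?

Adding +14 months to 2082-03-31 gives 2083-05-31.
`weekday 5` advances to the next Friday; 2083-05-31 is a Monday, so it moves forward to 2083-06-04.
Applying '+60 days' to 2083-06-04: counting 60 days forward gives 2083-08-03.

2083-08-03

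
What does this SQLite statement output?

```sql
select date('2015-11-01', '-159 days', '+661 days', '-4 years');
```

2013-03-17

Applying '-159 days' to 2015-11-01: counting 159 days back gives 2015-05-26.
Applying '+661 days' to 2015-05-26: counting 661 days forward gives 2017-03-17.
Adding -4 years to 2017-03-17 gives 2013-03-17.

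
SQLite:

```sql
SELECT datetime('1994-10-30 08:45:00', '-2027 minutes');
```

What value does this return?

2027 minutes = 33h 47m; -2027 minutes from 1994-10-30 08:45:00 is 1994-10-28 22:58:00 (crosses midnight).

1994-10-28 22:58:00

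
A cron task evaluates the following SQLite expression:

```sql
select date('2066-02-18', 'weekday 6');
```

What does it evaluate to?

`weekday 6` advances to the next Saturday; 2066-02-18 is a Thursday, so it moves forward to 2066-02-20.

2066-02-20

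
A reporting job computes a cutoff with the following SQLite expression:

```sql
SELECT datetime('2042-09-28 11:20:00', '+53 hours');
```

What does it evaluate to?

+53 hours from 2042-09-28 11:20:00 is 2042-09-30 16:20:00 (crosses midnight).

2042-09-30 16:20:00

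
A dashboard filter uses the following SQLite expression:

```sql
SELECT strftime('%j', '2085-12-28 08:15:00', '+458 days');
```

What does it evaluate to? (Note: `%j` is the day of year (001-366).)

First apply '+458 days': 2085-12-28 08:15:00 → 2087-03-31 08:15:00.
Day-of-year for 2087-03-31: days since 2087-01-01 inclusive = 90, zero-padded to 090.

090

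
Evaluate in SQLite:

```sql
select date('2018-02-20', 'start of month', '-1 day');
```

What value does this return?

2018-01-31

`start of month` rewinds 2018-02-20 to 2018-02-01.
Going back 1 day from 2018-02-01 reaches 2018-01-31 (last day of January, 31 days).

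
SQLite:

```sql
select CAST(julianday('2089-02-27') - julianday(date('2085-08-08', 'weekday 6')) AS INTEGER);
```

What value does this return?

1296

`weekday 6` advances to the next Saturday; 2085-08-08 is a Wednesday, so it moves forward to 2085-08-11.
20 days remain in August 2085 after the 11th (31 − 11).
Full months from September 2085 through January 2089 contribute their day counts.
Then 27 days into February 2089.
Total: 20 + 30 + 31 + 30 + 31 + 31 + 28 + 31 + 30 + 31 + 30 + 31 + 31 + 30 + 31 + 30 + 31 + 31 + 28 + 31 + 30 + 31 + 30 + 31 + 31 + 30 + 31 + 30 + 31 + 31 + 29 + 31 + 30 + 31 + 30 + 31 + 31 + 30 + 31 + 30 + 31 + 31 + 27 = 1296.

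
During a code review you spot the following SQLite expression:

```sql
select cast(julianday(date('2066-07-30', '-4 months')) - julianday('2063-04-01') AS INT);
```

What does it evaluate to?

1094

Adding -4 months to 2066-07-30 gives 2066-03-30.
29 days remain in April 2063 after the 1st (30 − 1).
Full months from May 2063 through February 2066 contribute their day counts.
Then 30 days into March 2066.
Total: 29 + 31 + 30 + 31 + 31 + 30 + 31 + 30 + 31 + 31 + 29 + 31 + 30 + 31 + 30 + 31 + 31 + 30 + 31 + 30 + 31 + 31 + 28 + 31 + 30 + 31 + 30 + 31 + 31 + 30 + 31 + 30 + 31 + 31 + 28 + 30 = 1094.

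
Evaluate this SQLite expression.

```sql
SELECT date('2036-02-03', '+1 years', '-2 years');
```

2035-02-03

Adding +1 year to 2036-02-03 gives 2037-02-03.
Adding -2 years to 2037-02-03 gives 2035-02-03.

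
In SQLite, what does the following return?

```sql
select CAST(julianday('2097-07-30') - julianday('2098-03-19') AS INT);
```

1 day remains in July 2097 after the 30th (31 − 30).
Full months from August 2097 through February 2098 contribute their day counts.
Then 19 days into March 2098.
Total: 1 + 31 + 30 + 31 + 30 + 31 + 31 + 28 + 19 = 232.
The subtraction is earlier − later, so the result is −232 → -232.

-232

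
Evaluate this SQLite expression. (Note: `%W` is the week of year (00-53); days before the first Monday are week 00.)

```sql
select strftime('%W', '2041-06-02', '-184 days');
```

48

First apply '-184 days': 2041-06-02 → 2040-11-30.
2040-11-30 is a Friday. SQLite's %W counts Mondays since the year started; the result is 48.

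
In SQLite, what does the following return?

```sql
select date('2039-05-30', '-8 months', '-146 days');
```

Adding -8 months to 2039-05-30 gives 2038-09-30.
Applying '-146 days' to 2038-09-30: counting 146 days back gives 2038-05-07.

2038-05-07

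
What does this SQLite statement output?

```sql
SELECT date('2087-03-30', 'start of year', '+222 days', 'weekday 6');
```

`start of year` rewinds 2087-03-30 to 2087-01-01.
Applying '+222 days' to 2087-01-01: counting 222 days forward gives 2087-08-11.
`weekday 6` advances to the next Saturday; 2087-08-11 is a Monday, so it moves forward to 2087-08-16.

2087-08-16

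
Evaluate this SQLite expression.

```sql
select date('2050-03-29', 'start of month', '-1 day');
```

2050-02-28

`start of month` rewinds 2050-03-29 to 2050-03-01.
Going back 1 day from 2050-03-01 reaches 2050-02-28 (last day of February, 28 days).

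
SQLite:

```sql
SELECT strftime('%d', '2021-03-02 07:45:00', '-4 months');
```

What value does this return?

First apply '-4 months': 2021-03-02 07:45:00 → 2020-11-02 07:45:00.
`%d` extracts the 2-digit day of month: 02.

02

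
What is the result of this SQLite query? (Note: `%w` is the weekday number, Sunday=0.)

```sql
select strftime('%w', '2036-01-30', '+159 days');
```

1

First apply '+159 days': 2036-01-30 → 2036-07-07.
2036-07-07 is a Monday; with Sunday=0 that is 1.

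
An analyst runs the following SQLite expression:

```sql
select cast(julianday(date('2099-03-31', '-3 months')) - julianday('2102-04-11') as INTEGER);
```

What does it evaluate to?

Adding -3 months to 2099-03-31 gives 2098-12-31.
0 days remain in December 2098 after the 31st (31 − 31).
Full months from January 2099 through March 2102 contribute their day counts.
Then 11 days into April 2102.
Total: 0 + 31 + 28 + 31 + 30 + 31 + 30 + 31 + 31 + 30 + 31 + 30 + 31 + 31 + 28 + 31 + 30 + 31 + 30 + 31 + 31 + 30 + 31 + 30 + 31 + 31 + 28 + 31 + 30 + 31 + 30 + 31 + 31 + 30 + 31 + 30 + 31 + 31 + 28 + 31 + 11 = 1196.
The subtraction is earlier − later, so the result is −1196 → -1196.

-1196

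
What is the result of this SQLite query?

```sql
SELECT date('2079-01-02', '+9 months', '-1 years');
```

2078-10-02

Adding +9 months to 2079-01-02 gives 2079-10-02.
Adding -1 year to 2079-10-02 gives 2078-10-02.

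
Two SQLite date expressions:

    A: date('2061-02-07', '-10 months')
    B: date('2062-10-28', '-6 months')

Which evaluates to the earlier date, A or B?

A = 2060-04-07.
B = 2062-04-28.
A is earlier.

A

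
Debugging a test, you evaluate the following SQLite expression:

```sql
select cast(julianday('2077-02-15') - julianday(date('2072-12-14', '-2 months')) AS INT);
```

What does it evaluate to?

1585

Adding -2 months to 2072-12-14 gives 2072-10-14.
17 days remain in October 2072 after the 14th (31 − 14).
Full months from November 2072 through January 2077 contribute their day counts.
Then 15 days into February 2077.
Total: 17 + 30 + 31 + 31 + 28 + 31 + 30 + 31 + 30 + 31 + 31 + 30 + 31 + 30 + 31 + 31 + 28 + 31 + 30 + 31 + 30 + 31 + 31 + 30 + 31 + 30 + 31 + 31 + 28 + 31 + 30 + 31 + 30 + 31 + 31 + 30 + 31 + 30 + 31 + 31 + 29 + 31 + 30 + 31 + 30 + 31 + 31 + 30 + 31 + 30 + 31 + 31 + 15 = 1585.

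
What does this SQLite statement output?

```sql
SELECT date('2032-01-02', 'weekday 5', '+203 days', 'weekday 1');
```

2032-07-26

`weekday 5` advances to the next Friday; 2032-01-02 is already a Friday, so it stays at 2032-01-02.
Applying '+203 days' to 2032-01-02: counting 203 days forward gives 2032-07-23.
`weekday 1` advances to the next Monday; 2032-07-23 is a Friday, so it moves forward to 2032-07-26.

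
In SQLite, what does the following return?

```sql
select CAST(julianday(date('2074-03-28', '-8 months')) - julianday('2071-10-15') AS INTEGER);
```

Adding -8 months to 2074-03-28 gives 2073-07-28.
16 days remain in October 2071 after the 15th (31 − 15).
Full months from November 2071 through June 2073 contribute their day counts.
Then 28 days into July 2073.
Total: 16 + 30 + 31 + 31 + 29 + 31 + 30 + 31 + 30 + 31 + 31 + 30 + 31 + 30 + 31 + 31 + 28 + 31 + 30 + 31 + 30 + 28 = 652.

652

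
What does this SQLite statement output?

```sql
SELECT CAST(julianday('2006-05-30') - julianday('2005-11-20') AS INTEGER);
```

10 days remain in November 2005 after the 20th (30 − 20).
December 2005: 31 days.
January 2006: 31 days.
February 2006: 28 days.
March 2006: 31 days.
April 2006: 30 days.
Then 30 days into May 2006.
Total: 10 + 31 + 31 + 28 + 31 + 30 + 30 = 191.

191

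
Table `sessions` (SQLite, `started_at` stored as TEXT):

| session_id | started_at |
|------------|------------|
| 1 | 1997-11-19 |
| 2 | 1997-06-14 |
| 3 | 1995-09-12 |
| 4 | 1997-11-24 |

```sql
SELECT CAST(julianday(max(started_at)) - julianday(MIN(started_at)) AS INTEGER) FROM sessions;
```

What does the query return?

804

MIN = 1995-09-12, MAX = 1997-11-24.
18 days remain in September 1995 after the 12th (30 − 12).
Full months from October 1995 through October 1997 contribute their day counts.
Then 24 days into November 1997.
Total: 18 + 31 + 30 + 31 + 31 + 29 + 31 + 30 + 31 + 30 + 31 + 31 + 30 + 31 + 30 + 31 + 31 + 28 + 31 + 30 + 31 + 30 + 31 + 31 + 30 + 31 + 24 = 804.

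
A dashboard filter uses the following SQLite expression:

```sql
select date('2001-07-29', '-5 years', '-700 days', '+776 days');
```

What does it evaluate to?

Adding -5 years to 2001-07-29 gives 1996-07-29.
Applying '-700 days' to 1996-07-29: counting 700 days back gives 1994-08-29.
Applying '+776 days' to 1994-08-29: counting 776 days forward gives 1996-10-13.

1996-10-13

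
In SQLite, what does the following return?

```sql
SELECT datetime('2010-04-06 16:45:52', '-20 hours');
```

2010-04-05 20:45:52

-20 hours from 2010-04-06 16:45:52 is 2010-04-05 20:45:52 (crosses midnight).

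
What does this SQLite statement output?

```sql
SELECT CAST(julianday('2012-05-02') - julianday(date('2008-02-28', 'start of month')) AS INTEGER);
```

`start of month` rewinds 2008-02-28 to 2008-02-01.
28 days remain in February 2008 after the 1st (29 − 1).
Full months from March 2008 through April 2012 contribute their day counts.
Then 2 days into May 2012.
Total: 28 + 31 + 30 + 31 + 30 + 31 + 31 + 30 + 31 + 30 + 31 + 31 + 28 + 31 + 30 + 31 + 30 + 31 + 31 + 30 + 31 + 30 + 31 + 31 + 28 + 31 + 30 + 31 + 30 + 31 + 31 + 30 + 31 + 30 + 31 + 31 + 28 + 31 + 30 + 31 + 30 + 31 + 31 + 30 + 31 + 30 + 31 + 31 + 29 + 31 + 30 + 2 = 1552.

1552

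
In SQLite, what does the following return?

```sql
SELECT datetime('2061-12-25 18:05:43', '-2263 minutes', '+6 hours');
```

2263 minutes = 37h 43m; -2263 minutes from 2061-12-25 18:05:43 is 2061-12-24 04:22:43 (crosses midnight).
+6 hours from 2061-12-24 04:22:43 is 2061-12-24 10:22:43.

2061-12-24 10:22:43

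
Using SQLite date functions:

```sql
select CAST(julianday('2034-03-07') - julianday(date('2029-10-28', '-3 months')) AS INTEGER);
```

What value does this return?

1683

Adding -3 months to 2029-10-28 gives 2029-07-28.
3 days remain in July 2029 after the 28th (31 − 28).
Full months from August 2029 through February 2034 contribute their day counts.
Then 7 days into March 2034.
Total: 3 + 31 + 30 + 31 + 30 + 31 + 31 + 28 + 31 + 30 + 31 + 30 + 31 + 31 + 30 + 31 + 30 + 31 + 31 + 28 + 31 + 30 + 31 + 30 + 31 + 31 + 30 + 31 + 30 + 31 + 31 + 29 + 31 + 30 + 31 + 30 + 31 + 31 + 30 + 31 + 30 + 31 + 31 + 28 + 31 + 30 + 31 + 30 + 31 + 31 + 30 + 31 + 30 + 31 + 31 + 28 + 7 = 1683.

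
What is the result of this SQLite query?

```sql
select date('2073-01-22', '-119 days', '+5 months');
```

Applying '-119 days' to 2073-01-22: counting 119 days back gives 2072-09-25.
Adding +5 months to 2072-09-25 gives 2073-02-25.

2073-02-25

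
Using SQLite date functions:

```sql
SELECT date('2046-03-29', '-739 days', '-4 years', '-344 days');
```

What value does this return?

Applying '-739 days' to 2046-03-29: counting 739 days back gives 2044-03-20.
Adding -4 years to 2044-03-20 gives 2040-03-20.
Applying '-344 days' to 2040-03-20: counting 344 days back gives 2039-04-11.

2039-04-11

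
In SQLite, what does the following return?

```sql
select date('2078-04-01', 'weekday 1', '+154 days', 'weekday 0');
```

`weekday 1` advances to the next Monday; 2078-04-01 is a Friday, so it moves forward to 2078-04-04.
Applying '+154 days' to 2078-04-04: counting 154 days forward gives 2078-09-05.
`weekday 0` advances to the next Sunday; 2078-09-05 is a Monday, so it moves forward to 2078-09-11.

2078-09-11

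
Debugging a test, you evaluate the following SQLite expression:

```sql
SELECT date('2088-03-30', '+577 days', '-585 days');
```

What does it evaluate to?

Applying '+577 days' to 2088-03-30: counting 577 days forward gives 2089-10-28.
Applying '-585 days' to 2089-10-28: counting 585 days back gives 2088-03-22.

2088-03-22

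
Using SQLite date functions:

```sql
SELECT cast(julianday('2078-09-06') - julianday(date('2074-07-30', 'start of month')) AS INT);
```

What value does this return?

1528

`start of month` rewinds 2074-07-30 to 2074-07-01.
30 days remain in July 2074 after the 1st (31 − 1).
Full months from August 2074 through August 2078 contribute their day counts.
Then 6 days into September 2078.
Total: 30 + 31 + 30 + 31 + 30 + 31 + 31 + 28 + 31 + 30 + 31 + 30 + 31 + 31 + 30 + 31 + 30 + 31 + 31 + 29 + 31 + 30 + 31 + 30 + 31 + 31 + 30 + 31 + 30 + 31 + 31 + 28 + 31 + 30 + 31 + 30 + 31 + 31 + 30 + 31 + 30 + 31 + 31 + 28 + 31 + 30 + 31 + 30 + 31 + 31 + 6 = 1528.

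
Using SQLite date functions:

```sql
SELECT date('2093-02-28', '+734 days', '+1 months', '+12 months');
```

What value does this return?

Applying '+734 days' to 2093-02-28: counting 734 days forward gives 2095-03-04.
Adding +1 month to 2095-03-04 gives 2095-04-04.
Adding +12 months to 2095-04-04 gives 2096-04-04.

2096-04-04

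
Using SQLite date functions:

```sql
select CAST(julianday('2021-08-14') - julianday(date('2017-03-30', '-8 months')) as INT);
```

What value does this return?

1841

Adding -8 months to 2017-03-30 gives 2016-07-30.
1 day remains in July 2016 after the 30th (31 − 30).
Full months from August 2016 through July 2021 contribute their day counts.
Then 14 days into August 2021.
Total: 1 + 31 + 30 + 31 + 30 + 31 + 31 + 28 + 31 + 30 + 31 + 30 + 31 + 31 + 30 + 31 + 30 + 31 + 31 + 28 + 31 + 30 + 31 + 30 + 31 + 31 + 30 + 31 + 30 + 31 + 31 + 28 + 31 + 30 + 31 + 30 + 31 + 31 + 30 + 31 + 30 + 31 + 31 + 29 + 31 + 30 + 31 + 30 + 31 + 31 + 30 + 31 + 30 + 31 + 31 + 28 + 31 + 30 + 31 + 30 + 31 + 14 = 1841.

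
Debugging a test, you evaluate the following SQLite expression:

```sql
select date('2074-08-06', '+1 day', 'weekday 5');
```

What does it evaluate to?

Advancing 1 more day within August lands on 2074-08-07.
`weekday 5` advances to the next Friday; 2074-08-07 is a Tuesday, so it moves forward to 2074-08-10.

2074-08-10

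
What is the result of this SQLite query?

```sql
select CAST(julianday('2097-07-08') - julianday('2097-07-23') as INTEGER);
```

Both dates are in July 2097: 23 − 8 = 15.
The subtraction is earlier − later, so the result is −15 → -15.

-15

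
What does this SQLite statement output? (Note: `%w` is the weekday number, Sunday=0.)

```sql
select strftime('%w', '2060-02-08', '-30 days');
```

First apply '-30 days': 2060-02-08 → 2060-01-09.
2060-01-09 is a Friday; with Sunday=0 that is 5.

5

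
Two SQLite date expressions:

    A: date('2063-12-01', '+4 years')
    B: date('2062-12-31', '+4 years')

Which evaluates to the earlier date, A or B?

A = 2067-12-01.
B = 2066-12-31.
B is earlier.

B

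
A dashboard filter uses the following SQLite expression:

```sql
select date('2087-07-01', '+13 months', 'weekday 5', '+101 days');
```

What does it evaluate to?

Adding +13 months to 2087-07-01 gives 2088-08-01.
`weekday 5` advances to the next Friday; 2088-08-01 is a Sunday, so it moves forward to 2088-08-06.
Applying '+101 days' to 2088-08-06: counting 101 days forward gives 2088-11-15.

2088-11-15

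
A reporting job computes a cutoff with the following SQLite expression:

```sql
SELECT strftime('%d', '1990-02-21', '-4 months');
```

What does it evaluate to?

First apply '-4 months': 1990-02-21 → 1989-10-21.
`%d` extracts the 2-digit day of month: 21.

21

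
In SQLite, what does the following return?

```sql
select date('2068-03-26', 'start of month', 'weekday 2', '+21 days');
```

2068-03-27

`start of month` rewinds 2068-03-26 to 2068-03-01.
`weekday 2` advances to the next Tuesday; 2068-03-01 is a Thursday, so it moves forward to 2068-03-06.
Advancing 21 more days within March lands on 2068-03-27.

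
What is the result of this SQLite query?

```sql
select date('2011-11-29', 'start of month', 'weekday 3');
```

2011-11-02

`start of month` rewinds 2011-11-29 to 2011-11-01.
`weekday 3` advances to the next Wednesday; 2011-11-01 is a Tuesday, so it moves forward to 2011-11-02.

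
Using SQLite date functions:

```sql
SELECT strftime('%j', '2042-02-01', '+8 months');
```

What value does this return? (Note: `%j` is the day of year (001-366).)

First apply '+8 months': 2042-02-01 → 2042-10-01.
Day-of-year for 2042-10-01: days since 2042-01-01 inclusive = 274, zero-padded to 274.

274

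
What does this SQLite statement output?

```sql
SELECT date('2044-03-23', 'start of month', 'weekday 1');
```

2044-03-07

`start of month` rewinds 2044-03-23 to 2044-03-01.
`weekday 1` advances to the next Monday; 2044-03-01 is a Tuesday, so it moves forward to 2044-03-07.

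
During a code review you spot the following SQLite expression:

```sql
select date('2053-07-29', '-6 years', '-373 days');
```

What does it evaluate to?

2046-07-21

Adding -6 years to 2053-07-29 gives 2047-07-29.
Applying '-373 days' to 2047-07-29: counting 373 days back gives 2046-07-21.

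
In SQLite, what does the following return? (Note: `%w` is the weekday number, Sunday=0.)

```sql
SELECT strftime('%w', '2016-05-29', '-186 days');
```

3

First apply '-186 days': 2016-05-29 → 2015-11-25.
2015-11-25 is a Wednesday; with Sunday=0 that is 3.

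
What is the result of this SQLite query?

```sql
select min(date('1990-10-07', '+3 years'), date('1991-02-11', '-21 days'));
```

1991-01-21

date('1990-10-07', '+3 years') → 1993-10-07.
date('1991-02-11', '-21 days') → 1991-01-21.
Earlier of the two is 1991-01-21.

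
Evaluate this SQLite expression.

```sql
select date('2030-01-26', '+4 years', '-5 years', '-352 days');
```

Adding +4 years to 2030-01-26 gives 2034-01-26.
Adding -5 years to 2034-01-26 gives 2029-01-26.
Applying '-352 days' to 2029-01-26: counting 352 days back gives 2028-02-09.

2028-02-09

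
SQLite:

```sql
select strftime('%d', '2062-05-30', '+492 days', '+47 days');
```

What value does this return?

20

First apply '+492 days', '+47 days': 2062-05-30 → 2063-11-20.
`%d` extracts the 2-digit day of month: 20.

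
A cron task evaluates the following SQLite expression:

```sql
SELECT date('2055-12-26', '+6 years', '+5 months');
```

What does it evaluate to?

2062-05-26

Adding +6 years to 2055-12-26 gives 2061-12-26.
Adding +5 months to 2061-12-26 gives 2062-05-26.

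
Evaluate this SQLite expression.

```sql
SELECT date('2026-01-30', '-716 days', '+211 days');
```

Applying '-716 days' to 2026-01-30: counting 716 days back gives 2024-02-14.
Applying '+211 days' to 2024-02-14: counting 211 days forward gives 2024-09-12.

2024-09-12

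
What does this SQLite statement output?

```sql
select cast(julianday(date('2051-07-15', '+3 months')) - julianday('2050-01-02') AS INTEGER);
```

651

Adding +3 months to 2051-07-15 gives 2051-10-15.
29 days remain in January 2050 after the 2nd (31 − 2).
Full months from February 2050 through September 2051 contribute their day counts.
Then 15 days into October 2051.
Total: 29 + 28 + 31 + 30 + 31 + 30 + 31 + 31 + 30 + 31 + 30 + 31 + 31 + 28 + 31 + 30 + 31 + 30 + 31 + 31 + 30 + 15 = 651.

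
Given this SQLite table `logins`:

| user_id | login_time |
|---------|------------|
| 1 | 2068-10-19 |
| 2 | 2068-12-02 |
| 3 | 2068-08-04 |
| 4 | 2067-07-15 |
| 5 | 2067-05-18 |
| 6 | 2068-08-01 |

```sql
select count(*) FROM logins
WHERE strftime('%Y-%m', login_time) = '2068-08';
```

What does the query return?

Rows with year-month 2068-08: 2068-08-04, 2068-08-01 → 2.

2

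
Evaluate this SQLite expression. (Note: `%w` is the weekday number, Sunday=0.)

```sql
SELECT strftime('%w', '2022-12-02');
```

2022-12-02 is a Friday; with Sunday=0 that is 5.

5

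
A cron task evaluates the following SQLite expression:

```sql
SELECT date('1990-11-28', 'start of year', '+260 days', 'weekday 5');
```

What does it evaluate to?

`start of year` rewinds 1990-11-28 to 1990-01-01.
Applying '+260 days' to 1990-01-01: counting 260 days forward gives 1990-09-18.
`weekday 5` advances to the next Friday; 1990-09-18 is a Tuesday, so it moves forward to 1990-09-21.

1990-09-21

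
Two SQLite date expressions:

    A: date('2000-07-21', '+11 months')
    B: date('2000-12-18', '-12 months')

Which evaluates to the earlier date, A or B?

B

A = 2001-06-21.
B = 1999-12-18.
B is earlier.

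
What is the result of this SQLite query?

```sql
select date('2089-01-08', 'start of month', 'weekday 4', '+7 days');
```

`start of month` rewinds 2089-01-08 to 2089-01-01.
`weekday 4` advances to the next Thursday; 2089-01-01 is a Saturday, so it moves forward to 2089-01-06.
Advancing 7 more days within January lands on 2089-01-13.

2089-01-13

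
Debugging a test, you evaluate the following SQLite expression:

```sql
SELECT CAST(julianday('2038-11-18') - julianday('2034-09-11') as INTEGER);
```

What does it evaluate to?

19 days remain in September 2034 after the 11th (30 − 11).
Full months from October 2034 through October 2038 contribute their day counts.
Then 18 days into November 2038.
Total: 19 + 31 + 30 + 31 + 31 + 28 + 31 + 30 + 31 + 30 + 31 + 31 + 30 + 31 + 30 + 31 + 31 + 29 + 31 + 30 + 31 + 30 + 31 + 31 + 30 + 31 + 30 + 31 + 31 + 28 + 31 + 30 + 31 + 30 + 31 + 31 + 30 + 31 + 30 + 31 + 31 + 28 + 31 + 30 + 31 + 30 + 31 + 31 + 30 + 31 + 18 = 1529.

1529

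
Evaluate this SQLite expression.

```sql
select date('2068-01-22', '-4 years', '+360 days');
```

Adding -4 years to 2068-01-22 gives 2064-01-22.
Applying '+360 days' to 2064-01-22: counting 360 days forward gives 2065-01-16.

2065-01-16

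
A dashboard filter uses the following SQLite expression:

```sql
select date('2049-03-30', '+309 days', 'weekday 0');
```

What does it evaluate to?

2050-02-06

Applying '+309 days' to 2049-03-30: counting 309 days forward gives 2050-02-02.
`weekday 0` advances to the next Sunday; 2050-02-02 is a Wednesday, so it moves forward to 2050-02-06.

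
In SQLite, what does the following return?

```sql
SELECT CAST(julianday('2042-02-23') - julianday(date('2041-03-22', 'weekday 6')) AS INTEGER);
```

`weekday 6` advances to the next Saturday; 2041-03-22 is a Friday, so it moves forward to 2041-03-23.
8 days remain in March 2041 after the 23rd (31 − 23).
Full months from April 2041 through January 2042 contribute their day counts.
Then 23 days into February 2042.
Total: 8 + 30 + 31 + 30 + 31 + 31 + 30 + 31 + 30 + 31 + 31 + 23 = 337.

337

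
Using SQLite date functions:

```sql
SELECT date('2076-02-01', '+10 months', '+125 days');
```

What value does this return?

Adding +10 months to 2076-02-01 gives 2076-12-01.
Applying '+125 days' to 2076-12-01: counting 125 days forward gives 2077-04-05.

2077-04-05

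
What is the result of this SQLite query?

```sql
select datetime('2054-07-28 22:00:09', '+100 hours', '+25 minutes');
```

2054-08-02 02:25:09

+100 hours from 2054-07-28 22:00:09 is 2054-08-02 02:00:09 (crosses midnight).
+25 minutes from 2054-08-02 02:00:09 is 2054-08-02 02:25:09.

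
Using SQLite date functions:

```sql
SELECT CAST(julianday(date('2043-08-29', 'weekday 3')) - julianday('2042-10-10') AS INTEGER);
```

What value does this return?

327

`weekday 3` advances to the next Wednesday; 2043-08-29 is a Saturday, so it moves forward to 2043-09-02.
21 days remain in October 2042 after the 10th (31 − 10).
Full months from November 2042 through August 2043 contribute their day counts.
Then 2 days into September 2043.
Total: 21 + 30 + 31 + 31 + 28 + 31 + 30 + 31 + 30 + 31 + 31 + 2 = 327.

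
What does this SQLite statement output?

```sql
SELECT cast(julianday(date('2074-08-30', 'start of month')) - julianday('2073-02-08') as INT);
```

539

`start of month` rewinds 2074-08-30 to 2074-08-01.
20 days remain in February 2073 after the 8th (28 − 8).
Full months from March 2073 through July 2074 contribute their day counts.
Then 1 day into August 2074.
Total: 20 + 31 + 30 + 31 + 30 + 31 + 31 + 30 + 31 + 30 + 31 + 31 + 28 + 31 + 30 + 31 + 30 + 31 + 1 = 539.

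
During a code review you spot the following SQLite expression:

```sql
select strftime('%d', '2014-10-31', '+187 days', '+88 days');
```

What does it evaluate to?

First apply '+187 days', '+88 days': 2014-10-31 → 2015-08-02.
`%d` extracts the 2-digit day of month: 02.

02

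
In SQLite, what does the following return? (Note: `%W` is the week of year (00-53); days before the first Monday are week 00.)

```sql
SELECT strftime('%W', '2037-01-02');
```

2037-01-02 is a Friday. SQLite's %W counts Mondays since the year started; the result is 00.

00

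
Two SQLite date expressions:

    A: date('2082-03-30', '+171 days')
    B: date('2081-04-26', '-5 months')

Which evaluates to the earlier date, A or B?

A = 2082-09-17.
B = 2080-11-26.
B is earlier.

B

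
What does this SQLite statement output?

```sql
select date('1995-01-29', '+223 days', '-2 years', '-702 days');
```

Applying '+223 days' to 1995-01-29: counting 223 days forward gives 1995-09-09.
Adding -2 years to 1995-09-09 gives 1993-09-09.
Applying '-702 days' to 1993-09-09: counting 702 days back gives 1991-10-08.

1991-10-08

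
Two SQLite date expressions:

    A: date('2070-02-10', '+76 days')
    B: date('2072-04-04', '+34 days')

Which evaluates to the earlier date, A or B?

A = 2070-04-27.
B = 2072-05-08.
A is earlier.

A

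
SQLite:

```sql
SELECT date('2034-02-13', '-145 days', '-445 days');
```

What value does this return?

2032-07-03

Applying '-145 days' to 2034-02-13: counting 145 days back gives 2033-09-21.
Applying '-445 days' to 2033-09-21: counting 445 days back gives 2032-07-03.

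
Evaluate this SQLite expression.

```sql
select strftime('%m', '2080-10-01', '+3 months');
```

First apply '+3 months': 2080-10-01 → 2081-01-01.
`%m` extracts the 2-digit month (01-12): 01.

01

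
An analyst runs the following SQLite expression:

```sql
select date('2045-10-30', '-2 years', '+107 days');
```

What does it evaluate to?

2044-02-14

Adding -2 years to 2045-10-30 gives 2043-10-30.
Applying '+107 days' to 2043-10-30: counting 107 days forward gives 2044-02-14.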